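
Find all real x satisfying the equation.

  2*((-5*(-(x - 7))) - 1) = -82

Step 1. [2*((-5*(-(x - 7))) - 1) = -82] divide by the outer 2, so div: (-5*(-(x - 7))) - 1 = -41.
Step 2. [(-5*(-(x - 7))) - 1 = -41] peel the -1: add 1 from each side, so sub: -5*(-(x - 7)) = -40.
Step 3. [-5*(-(x - 7)) = -40] -5·(inner) — divide through by -5, so div: -(x - 7) = 8.
Step 4. [-(x - 7) = 8] flip signs both sides, so neg: x - 7 = -8.
Step 5. [x - 7 = -8] the outer -7 inverts by adding 7, so sub: x = -1.

Answer: x ∈ {-1}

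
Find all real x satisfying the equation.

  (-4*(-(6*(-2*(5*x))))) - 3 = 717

Step 1. [(-4*(-(6*(-2*(5*x))))) - 3 = 717] peel the -3: add 3 from each side ⇒ sub: -4*(-(6*(-2*(5*x)))) = 720.
Step 2. [-4*(-(6*(-2*(5*x)))) = 720] -4 out front; divide by -4. So div: -(6*(-2*(5*x))) = -180.
Step 3. [-(6*(-2*(5*x))) = -180] LHS negated; negate both sides ⇒ neg: 6*(-2*(5*x)) = 180.
Step 4. [6*(-2*(5*x)) = 180] LHS = 6·(…); ÷6 both sides ⇒ div: -2*(5*x) = 30.
Step 5. [-2*(5*x) = 30] leading coefficient -2: divide by -2 ⇒ div: 5*x = -15.
Step 6. [5*x = -15] 5·(inner) — divide through by 5 ⇒ div: x = -3.

Answer: x ∈ {-3}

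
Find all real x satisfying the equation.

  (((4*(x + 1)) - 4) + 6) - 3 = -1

Step 1. [(((4*(x + 1)) - 4) + 6) - 3 = -1] peel the -3: add 3 from each side. So sub: ((4*(x + 1)) - 4) + 6 = 2.
Step 2. [((4*(x + 1)) - 4) + 6 = 2] +6 is outermost — subtract 6 both sides. So sub: (4*(x + 1)) - 4 = -4.
Step 3. [(4*(x + 1)) - 4 = -4] 4 divides every term; factor it out. So factor: (x + 1) - 1 = -1.
Step 4. [(x + 1) - 1 = -1] add 1: x sits inside (… - 1) ⇒ sub: x + 1 = 0.
Step 5. [x + 1 = 0] peel the +1: subtract 1 from each side, so sub: x = -1.

Answer: x ∈ {-1}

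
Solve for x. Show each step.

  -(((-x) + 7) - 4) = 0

Step 1. [-(((-x) + 7) - 4) = 0] leading − — multiply by −1. So neg: ((-x) + 7) - 4 = 0.
Step 2. [((-x) + 7) - 4 = 0] the outer -4 inverts by adding 4, so sub: (-x) + 7 = 4.
Step 3. [(-x) + 7 = 4] subtract 7: x sits inside (… + 7) ⇒ sub: -x = -3.
Step 4. [-x = -3] leading − — multiply by −1 ⇒ neg: x = 3.

Answer: x ∈ {3}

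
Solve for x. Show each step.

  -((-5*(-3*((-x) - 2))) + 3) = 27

Step 1. [-((-5*(-3*((-x) - 2))) + 3) = 27] flip signs both sides, so neg: (-5*(-3*((-x) - 2))) + 3 = -27.
Step 2. [(-5*(-3*((-x) - 2))) + 3 = -27] peel the +3: subtract 3 from each side, so sub: -5*(-3*((-x) - 2)) = -30.
Step 3. [-5*(-3*((-x) - 2)) = -30] divide by the outer -5. So div: -3*((-x) - 2) = 6.
Step 4. [-3*((-x) - 2) = 6] LHS = -3·(…); ÷-3 both sides ⇒ div: (-x) - 2 = -2.
Step 5. [(-x) - 2 = -2] 2 comes off first (add 2), so sub: -x = 0.
Step 6. [-x = 0] leading − — multiply by −1. So neg: x = 0.

Answer: x ∈ {0}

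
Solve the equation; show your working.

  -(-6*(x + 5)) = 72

Step 1. [-(-6*(x + 5)) = 72] leading − — multiply by −1 ⇒ neg: -6*(x + 5) = -72.
Step 2. [-6*(x + 5) = -72] divide by the outer -6. So div: x + 5 = 12.
Step 3. [x + 5 = 12] subtract 5: x sits inside (… + 5). So sub: x = 7.

Answer: x ∈ {7}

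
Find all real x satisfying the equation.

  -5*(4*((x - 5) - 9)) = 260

Step 1. [-5*(4*((x - 5) - 9)) = 260] -5 out front; divide by -5. So div: 4*((x - 5) - 9) = -52.
Step 2. [4*((x - 5) - 9) = -52] 4·(inner) — divide through by 4 ⇒ div: (x - 5) - 9 = -13.
Step 3. [(x - 5) - 9 = -13] the outer -9 inverts by adding 9. So sub: x - 5 = -4.
Step 4. [x - 5 = -4] peel the -5: add 5 from each side ⇒ sub: x = 1.

Answer: x ∈ {1}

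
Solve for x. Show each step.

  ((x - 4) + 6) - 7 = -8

Step 1. [((x - 4) + 6) - 7 = -8] add 7: x sits inside (… - 7). So sub: (x - 4) + 6 = -1.
Step 2. [(x - 4) + 6 = -1] the outer +6 inverts by subtracting 6 ⇒ sub: x - 4 = -7.
Step 3. [x - 4 = -7] add 4: x sits inside (… - 4), so sub: x = -3.

Answer: x ∈ {-3}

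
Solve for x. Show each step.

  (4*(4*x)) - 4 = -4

Step 1. [(4*(4*x)) - 4 = -4] 4 divides every term; factor it out ⇒ factor: (4*x) - 1 = -1.
Step 2. [(4*x) - 1 = -1] the outer -1 inverts by adding 1 ⇒ sub: 4*x = 0.
Step 3. [4*x = 0] 4 out front; divide by 4. So div: x = 0.

Answer: x ∈ {0}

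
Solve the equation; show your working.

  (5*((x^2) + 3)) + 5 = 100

Step 1. [(5*((x^2) + 3)) + 5 = 100] 5 divides every term; factor it out. So factor: ((x^2) + 3) + 1 = 20.
Step 2. [((x^2) + 3) + 1 = 20] 1 comes off first (subtract 1), so sub: (x^2) + 3 = 19.
Step 3. [(x^2) + 3 = 19] 3 comes off first (subtract 3) ⇒ sub: x^2 = 16.
Step 4. [x^2 = 16] √ both sides: 16 ≥ 0 gives two branches, so sqrt: x = 4 or -4.

Answer: x ∈ {-4, 4}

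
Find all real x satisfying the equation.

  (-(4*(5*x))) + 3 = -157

Step 1. [(-(4*(5*x))) + 3 = -157] +3 is outermost — subtract 3 both sides. So sub: -(4*(5*x)) = -160.
Step 2. [-(4*(5*x)) = -160] LHS negated; negate both sides, so neg: 4*(5*x) = 160.
Step 3. [4*(5*x) = 160] leading coefficient 4: divide by 4. So div: 5*x = 40.
Step 4. [5*x = 40] LHS = 5·(…); ÷5 both sides, so div: x = 8.

Answer: x ∈ {8}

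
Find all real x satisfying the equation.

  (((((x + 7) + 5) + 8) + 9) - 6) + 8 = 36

Step 1. [(((((x + 7) + 5) + 8) + 9) - 6) + 8 = 36] 8 comes off first (subtract 8), so sub: ((((x + 7) + 5) + 8) + 9) - 6 = 28.
Step 2. [((((x + 7) + 5) + 8) + 9) - 6 = 28] -6 is outermost — add 6 both sides. So sub: (((x + 7) + 5) + 8) + 9 = 34.
Step 3. [(((x + 7) + 5) + 8) + 9 = 34] the outer +9 inverts by subtracting 9. So sub: ((x + 7) + 5) + 8 = 25.
Step 4. [((x + 7) + 5) + 8 = 25] +8 is outermost — subtract 8 both sides. So sub: (x + 7) + 5 = 17.
Step 5. [(x + 7) + 5 = 17] +5 is outermost — subtract 5 both sides ⇒ sub: x + 7 = 12.
Step 6. [x + 7 = 12] subtract 7: x sits inside (… + 7). So sub: x = 5.

Answer: x ∈ {5}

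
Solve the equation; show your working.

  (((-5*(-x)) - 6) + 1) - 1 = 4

Step 1. [(((-5*(-x)) - 6) + 1) - 1 = 4] add 1: x sits inside (… - 1). So sub: ((-5*(-x)) - 6) + 1 = 5.
Step 2. [((-5*(-x)) - 6) + 1 = 5] subtract 1: x sits inside (… + 1). So sub: (-5*(-x)) - 6 = 4.
Step 3. [(-5*(-x)) - 6 = 4] the outer -6 inverts by adding 6 ⇒ sub: -5*(-x) = 10.
Step 4. [-5*(-x) = 10] LHS = -5·(…); ÷-5 both sides. So div: -x = -2.
Step 5. [-x = -2] flip signs both sides. So neg: x = 2.

Answer: x ∈ {2}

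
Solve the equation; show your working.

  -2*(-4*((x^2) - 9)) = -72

Step 1. [-2*(-4*((x^2) - 9)) = -72] divide by the outer -2 ⇒ div: -4*((x^2) - 9) = 36.
Step 2. [-4*((x^2) - 9) = 36] LHS = -4·(…); ÷-4 both sides, so div: (x^2) - 9 = -9.
Step 3. [(x^2) - 9 = -9] 9 comes off first (add 9). So sub: x^2 = 0.
Step 4. [x^2 = 0] LHS squared, RHS 0 ≥ 0: apply √ (±) ⇒ sqrt: x = 0.

Answer: x ∈ {0}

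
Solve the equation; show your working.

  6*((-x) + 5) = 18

Step 1. [6*((-x) + 5) = 18] LHS = 6·(…); ÷6 both sides. So div: (-x) + 5 = 3.
Step 2. [(-x) + 5 = 3] subtract 5: x sits inside (… + 5), so sub: -x = -2.
Step 3. [-x = -2] flip signs both sides ⇒ neg: x = 2.

Answer: x ∈ {2}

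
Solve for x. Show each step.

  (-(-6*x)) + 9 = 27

Step 1. [(-(-6*x)) + 9 = 27] +9 is outermost — subtract 9 both sides. So sub: -(-6*x) = 18.
Step 2. [-(-6*x) = 18] LHS negated; negate both sides, so neg: -6*x = -18.
Step 3. [-6*x = -18] leading coefficient -6: divide by -6, so div: x = 3.

Answer: x ∈ {3}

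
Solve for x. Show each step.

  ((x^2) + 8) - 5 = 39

Step 1. [((x^2) + 8) - 5 = 39] -5 is outermost — add 5 both sides ⇒ sub: (x^2) + 8 = 44.
Step 2. [(x^2) + 8 = 44] the outer +8 inverts by subtracting 8. So sub: x^2 = 36.
Step 3. [x^2 = 36] 36 ≥ 0, LHS is (·)² — take ±√. So sqrt: x = 6 or -6.

Answer: x ∈ {-6, 6}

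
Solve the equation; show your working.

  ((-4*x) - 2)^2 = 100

Step 1. [((-4*x) - 2)^2 = 100] √ both sides: 100 ≥ 0 gives two branches ⇒ sqrt: (-4*x) - 2 = 10 or -10.
Step 2. [(-4*x) - 2 = 10 or -10] add 2: x sits inside (… - 2). So sub: -4*x = 12 or -8.
Step 3. [-4*x = 12 or -8] leading coefficient -4: divide by -4 ⇒ div: x = -3 or 2.

Answer: x ∈ {-3, 2}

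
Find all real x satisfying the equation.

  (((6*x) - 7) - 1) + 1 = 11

Step 1. [(((6*x) - 7) - 1) + 1 = 11] +1 is outermost — subtract 1 both sides, so sub: ((6*x) - 7) - 1 = 10.
Step 2. [((6*x) - 7) - 1 = 10] the outer -1 inverts by adding 1. So sub: (6*x) - 7 = 11.
Step 3. [(6*x) - 7 = 11] 7 comes off first (add 7) ⇒ sub: 6*x = 18.
Step 4. [6*x = 18] 6 out front; divide by 6, so div: x = 3.

Answer: x ∈ {3}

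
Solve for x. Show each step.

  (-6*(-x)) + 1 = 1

Step 1. [(-6*(-x)) + 1 = 1] 1 comes off first (subtract 1), so sub: -6*(-x) = 0.
Step 2. [-6*(-x) = 0] LHS = -6·(…); ÷-6 both sides. So div: -x = 0.
Step 3. [-x = 0] leading − — multiply by −1 ⇒ neg: x = 0.

Answer: x ∈ {0}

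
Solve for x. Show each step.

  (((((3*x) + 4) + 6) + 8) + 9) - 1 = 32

Step 1. [(((((3*x) + 4) + 6) + 8) + 9) - 1 = 32] peel the -1: add 1 from each side ⇒ sub: ((((3*x) + 4) + 6) + 8) + 9 = 33.
Step 2. [((((3*x) + 4) + 6) + 8) + 9 = 33] the outer +9 inverts by subtracting 9 ⇒ sub: (((3*x) + 4) + 6) + 8 = 24.
Step 3. [(((3*x) + 4) + 6) + 8 = 24] +8 is outermost — subtract 8 both sides. So sub: ((3*x) + 4) + 6 = 16.
Step 4. [((3*x) + 4) + 6 = 16] +6 is outermost — subtract 6 both sides ⇒ sub: (3*x) + 4 = 10.
Step 5. [(3*x) + 4 = 10] +4 is outermost — subtract 4 both sides ⇒ sub: 3*x = 6.
Step 6. [3*x = 6] 3 out front; divide by 3. So div: x = 2.

Answer: x ∈ {2}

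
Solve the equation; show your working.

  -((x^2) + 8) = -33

Step 1. [-((x^2) + 8) = -33] LHS negated; negate both sides, so neg: (x^2) + 8 = 33.
Step 2. [(x^2) + 8 = 33] 8 comes off first (subtract 8), so sub: x^2 = 25.
Step 3. [x^2 = 25] √ both sides: 25 ≥ 0 gives two branches ⇒ sqrt: x = 5 or -5.

Answer: x ∈ {-5, 5}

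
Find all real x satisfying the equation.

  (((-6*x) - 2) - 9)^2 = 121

Step 1. [(((-6*x) - 2) - 9)^2 = 121] 121 ≥ 0, LHS is (·)² — take ±√ ⇒ sqrt: ((-6*x) - 2) - 9 = 11 or -11.
Step 2. [((-6*x) - 2) - 9 = 11 or -11] the outer -9 inverts by adding 9, so sub: (-6*x) - 2 = 20 or -2.
Step 3. [(-6*x) - 2 = 20 or -2] -2 is outermost — add 2 both sides. So sub: -6*x = 22 or 0.
Step 4. [-6*x = 22 or 0] leading coefficient -6: divide by -6, so div: x = -11/3 or 0.

Answer: x ∈ {-11/3, 0}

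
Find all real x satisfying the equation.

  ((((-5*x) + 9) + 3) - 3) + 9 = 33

Step 1. [((((-5*x) + 9) + 3) - 3) + 9 = 33] 9 comes off first (subtract 9). So sub: (((-5*x) + 9) + 3) - 3 = 24.
Step 2. [(((-5*x) + 9) + 3) - 3 = 24] peel the -3: add 3 from each side ⇒ sub: ((-5*x) + 9) + 3 = 27.
Step 3. [((-5*x) + 9) + 3 = 27] +3 is outermost — subtract 3 both sides ⇒ sub: (-5*x) + 9 = 24.
Step 4. [(-5*x) + 9 = 24] peel the +9: subtract 9 from each side ⇒ sub: -5*x = 15.
Step 5. [-5*x = 15] leading coefficient -5: divide by -5. So div: x = -3.

Answer: x ∈ {-3}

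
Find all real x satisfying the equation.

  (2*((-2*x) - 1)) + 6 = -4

Step 1. [(2*((-2*x) - 1)) + 6 = -4] 2 divides every term; factor it out, so factor: ((-2*x) - 1) + 3 = -2.
Step 2. [((-2*x) - 1) + 3 = -2] subtract 3: x sits inside (… + 3), so sub: (-2*x) - 1 = -5.
Step 3. [(-2*x) - 1 = -5] add 1: x sits inside (… - 1), so sub: -2*x = -4.
Step 4. [-2*x = -4] leading coefficient -2: divide by -2, so div: x = 2.

Answer: x ∈ {2}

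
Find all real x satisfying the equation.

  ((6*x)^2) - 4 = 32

Step 1. [((6*x)^2) - 4 = 32] add 4: x sits inside (… - 4) ⇒ sub: (6*x)^2 = 36.
Step 2. [(6*x)^2 = 36] √ both sides: 36 ≥ 0 gives two branches, so sqrt: 6*x = 6 or -6.
Step 3. [6*x = 6 or -6] LHS = 6·(…); ÷6 both sides ⇒ div: x = 1 or -1.

Answer: x ∈ {-1, 1}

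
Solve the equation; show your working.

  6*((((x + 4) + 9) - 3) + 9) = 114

Step 1. [6*((((x + 4) + 9) - 3) + 9) = 114] 6 out front; divide by 6 ⇒ div: (((x + 4) + 9) - 3) + 9 = 19.
Step 2. [(((x + 4) + 9) - 3) + 9 = 19] subtract 9: x sits inside (… + 9), so sub: ((x + 4) + 9) - 3 = 10.
Step 3. [((x + 4) + 9) - 3 = 10] add 3: x sits inside (… - 3). So sub: (x + 4) + 9 = 13.
Step 4. [(x + 4) + 9 = 13] subtract 9: x sits inside (… + 9) ⇒ sub: x + 4 = 4.
Step 5. [x + 4 = 4] 4 comes off first (subtract 4), so sub: x = 0.

Answer: x ∈ {0}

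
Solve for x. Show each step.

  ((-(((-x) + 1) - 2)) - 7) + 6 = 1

Step 1. [((-(((-x) + 1) - 2)) - 7) + 6 = 1] peel the +6: subtract 6 from each side, so sub: (-(((-x) + 1) - 2)) - 7 = -5.
Step 2. [(-(((-x) + 1) - 2)) - 7 = -5] peel the -7: add 7 from each side, so sub: -(((-x) + 1) - 2) = 2.
Step 3. [-(((-x) + 1) - 2) = 2] flip signs both sides. So neg: ((-x) + 1) - 2 = -2.
Step 4. [((-x) + 1) - 2 = -2] the outer -2 inverts by adding 2, so sub: (-x) + 1 = 0.
Step 5. [(-x) + 1 = 0] subtract 1: x sits inside (… + 1), so sub: -x = -1.
Step 6. [-x = -1] flip signs both sides. So neg: x = 1.

Answer: x ∈ {1}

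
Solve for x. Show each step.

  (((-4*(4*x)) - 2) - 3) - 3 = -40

Step 1. [(((-4*(4*x)) - 2) - 3) - 3 = -40] -3 is outermost — add 3 both sides ⇒ sub: ((-4*(4*x)) - 2) - 3 = -37.
Step 2. [((-4*(4*x)) - 2) - 3 = -37] -3 is outermost — add 3 both sides ⇒ sub: (-4*(4*x)) - 2 = -34.
Step 3. [(-4*(4*x)) - 2 = -34] the outer -2 inverts by adding 2 ⇒ sub: -4*(4*x) = -32.
Step 4. [-4*(4*x) = -32] leading coefficient -4: divide by -4. So div: 4*x = 8.
Step 5. [4*x = 8] leading coefficient 4: divide by 4 ⇒ div: x = 2.

Answer: x ∈ {2}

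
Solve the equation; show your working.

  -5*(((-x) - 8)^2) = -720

Step 1. [-5*(((-x) - 8)^2) = -720] leading coefficient -5: divide by -5. So div: ((-x) - 8)^2 = 144.
Step 2. [((-x) - 8)^2 = 144] 144 ≥ 0, LHS is (·)² — take ±√ ⇒ sqrt: (-x) - 8 = 12 or -12.
Step 3. [(-x) - 8 = 12 or -12] add 8: x sits inside (… - 8), so sub: -x = 20 or -4.
Step 4. [-x = 20 or -4] flip signs both sides, so neg: x = -20 or 4.

Answer: x ∈ {-20, 4}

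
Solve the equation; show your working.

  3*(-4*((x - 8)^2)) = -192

Step 1. [3*(-4*((x - 8)^2)) = -192] divide by the outer 3, so div: -4*((x - 8)^2) = -64.
Step 2. [-4*((x - 8)^2) = -64] leading coefficient -4: divide by -4, so div: (x - 8)^2 = 16.
Step 3. [(x - 8)^2 = 16] LHS squared, RHS 16 ≥ 0: apply √ (±). So sqrt: x - 8 = 4 or -4.
Step 4. [x - 8 = 4 or -4] add 8: x sits inside (… - 8) ⇒ sub: x = 12 or 4.

Answer: x ∈ {4, 12}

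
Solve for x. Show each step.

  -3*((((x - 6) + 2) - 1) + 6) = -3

Step 1. [-3*((((x - 6) + 2) - 1) + 6) = -3] divide by the outer -3. So div: (((x - 6) + 2) - 1) + 6 = 1.
Step 2. [(((x - 6) + 2) - 1) + 6 = 1] the outer +6 inverts by subtracting 6. So sub: ((x - 6) + 2) - 1 = -5.
Step 3. [((x - 6) + 2) - 1 = -5] add 1: x sits inside (… - 1). So sub: (x - 6) + 2 = -4.
Step 4. [(x - 6) + 2 = -4] the outer +2 inverts by subtracting 2, so sub: x - 6 = -6.
Step 5. [x - 6 = -6] peel the -6: add 6 from each side. So sub: x = 0.

Answer: x ∈ {0}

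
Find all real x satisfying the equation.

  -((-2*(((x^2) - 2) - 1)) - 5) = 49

Step 1. [-((-2*(((x^2) - 2) - 1)) - 5) = 49] LHS negated; negate both sides, so neg: (-2*(((x^2) - 2) - 1)) - 5 = -49.
Step 2. [(-2*(((x^2) - 2) - 1)) - 5 = -49] peel the -5: add 5 from each side. So sub: -2*(((x^2) - 2) - 1) = -44.
Step 3. [-2*(((x^2) - 2) - 1) = -44] -2·(inner) — divide through by -2. So div: ((x^2) - 2) - 1 = 22.
Step 4. [((x^2) - 2) - 1 = 22] the outer -1 inverts by adding 1. So sub: (x^2) - 2 = 23.
Step 5. [(x^2) - 2 = 23] -2 is outermost — add 2 both sides, so sub: x^2 = 25.
Step 6. [x^2 = 25] √ both sides: 25 ≥ 0 gives two branches ⇒ sqrt: x = 5 or -5.

Answer: x ∈ {-5, 5}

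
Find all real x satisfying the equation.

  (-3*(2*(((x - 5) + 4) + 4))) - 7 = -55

Step 1. [(-3*(2*(((x - 5) + 4) + 4))) - 7 = -55] -7 is outermost — add 7 both sides ⇒ sub: -3*(2*(((x - 5) + 4) + 4)) = -48.
Step 2. [-3*(2*(((x - 5) + 4) + 4)) = -48] -3·(inner) — divide through by -3. So div: 2*(((x - 5) + 4) + 4) = 16.
Step 3. [2*(((x - 5) + 4) + 4) = 16] LHS = 2·(…); ÷2 both sides, so div: ((x - 5) + 4) + 4 = 8.
Step 4. [((x - 5) + 4) + 4 = 8] peel the +4: subtract 4 from each side, so sub: (x - 5) + 4 = 4.
Step 5. [(x - 5) + 4 = 4] +4 is outermost — subtract 4 both sides. So sub: x - 5 = 0.
Step 6. [x - 5 = 0] the outer -5 inverts by adding 5, so sub: x = 5.

Answer: x ∈ {5}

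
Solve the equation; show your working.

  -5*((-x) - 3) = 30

Step 1. [-5*((-x) - 3) = 30] -5 out front; divide by -5 ⇒ div: (-x) - 3 = -6.
Step 2. [(-x) - 3 = -6] add 3: x sits inside (… - 3). So sub: -x = -3.
Step 3. [-x = -3] leading − — multiply by −1, so neg: x = 3.

Answer: x ∈ {3}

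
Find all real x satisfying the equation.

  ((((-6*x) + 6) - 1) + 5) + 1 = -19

Step 1. [((((-6*x) + 6) - 1) + 5) + 1 = -19] peel the +1: subtract 1 from each side. So sub: (((-6*x) + 6) - 1) + 5 = -20.
Step 2. [(((-6*x) + 6) - 1) + 5 = -20] 5 comes off first (subtract 5) ⇒ sub: ((-6*x) + 6) - 1 = -25.
Step 3. [((-6*x) + 6) - 1 = -25] the outer -1 inverts by adding 1. So sub: (-6*x) + 6 = -24.
Step 4. [(-6*x) + 6 = -24] -6 | LHS and -6 | -24: pull -6 out, so factor: x - 1 = 4.
Step 5. [x - 1 = 4] add 1: x sits inside (… - 1), so sub: x = 5.

Answer: x ∈ {5}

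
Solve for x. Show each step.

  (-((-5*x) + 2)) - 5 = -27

Step 1. [(-((-5*x) + 2)) - 5 = -27] 5 comes off first (add 5), so sub: -((-5*x) + 2) = -22.
Step 2. [-((-5*x) + 2) = -22] LHS negated; negate both sides. So neg: (-5*x) + 2 = 22.
Step 3. [(-5*x) + 2 = 22] the outer +2 inverts by subtracting 2 ⇒ sub: -5*x = 20.
Step 4. [-5*x = 20] divide by the outer -5. So div: x = -4.

Answer: x ∈ {-4}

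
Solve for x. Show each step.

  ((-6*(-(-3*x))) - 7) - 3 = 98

Step 1. [((-6*(-(-3*x))) - 7) - 3 = 98] peel the -3: add 3 from each side, so sub: (-6*(-(-3*x))) - 7 = 101.
Step 2. [(-6*(-(-3*x))) - 7 = 101] the outer -7 inverts by adding 7, so sub: -6*(-(-3*x)) = 108.
Step 3. [-6*(-(-3*x)) = 108] LHS = -6·(…); ÷-6 both sides ⇒ div: -(-3*x) = -18.
Step 4. [-(-3*x) = -18] leading − — multiply by −1, so neg: -3*x = 18.
Step 5. [-3*x = 18] -3·(inner) — divide through by -3, so div: x = -6.

Answer: x ∈ {-6}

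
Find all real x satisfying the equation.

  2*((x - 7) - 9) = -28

Step 1. [2*((x - 7) - 9) = -28] leading coefficient 2: divide by 2, so div: (x - 7) - 9 = -14.
Step 2. [(x - 7) - 9 = -14] the outer -9 inverts by adding 9 ⇒ sub: x - 7 = -5.
Step 3. [x - 7 = -5] add 7: x sits inside (… - 7), so sub: x = 2.

Answer: x ∈ {2}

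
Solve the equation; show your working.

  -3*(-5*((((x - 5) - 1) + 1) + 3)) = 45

Step 1. [-3*(-5*((((x - 5) - 1) + 1) + 3)) = 45] divide by the outer -3, so div: -5*((((x - 5) - 1) + 1) + 3) = -15.
Step 2. [-5*((((x - 5) - 1) + 1) + 3) = -15] -5·(inner) — divide through by -5 ⇒ div: (((x - 5) - 1) + 1) + 3 = 3.
Step 3. [(((x - 5) - 1) + 1) + 3 = 3] 3 comes off first (subtract 3). So sub: ((x - 5) - 1) + 1 = 0.
Step 4. [((x - 5) - 1) + 1 = 0] the outer +1 inverts by subtracting 1. So sub: (x - 5) - 1 = -1.
Step 5. [(x - 5) - 1 = -1] the outer -1 inverts by adding 1, so sub: x - 5 = 0.
Step 6. [x - 5 = 0] the outer -5 inverts by adding 5 ⇒ sub: x = 5.

Answer: x ∈ {5}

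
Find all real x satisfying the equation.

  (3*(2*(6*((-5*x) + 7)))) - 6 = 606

Step 1. [(3*(2*(6*((-5*x) + 7)))) - 6 = 606] the outer -6 inverts by adding 6 ⇒ sub: 3*(2*(6*((-5*x) + 7))) = 612.
Step 2. [3*(2*(6*((-5*x) + 7))) = 612] LHS = 3·(…); ÷3 both sides. So div: 2*(6*((-5*x) + 7)) = 204.
Step 3. [2*(6*((-5*x) + 7)) = 204] divide by the outer 2, so div: 6*((-5*x) + 7) = 102.
Step 4. [6*((-5*x) + 7) = 102] leading coefficient 6: divide by 6. So div: (-5*x) + 7 = 17.
Step 5. [(-5*x) + 7 = 17] peel the +7: subtract 7 from each side, so sub: -5*x = 10.
Step 6. [-5*x = 10] -5 out front; divide by -5. So div: x = -2.

Answer: x ∈ {-2}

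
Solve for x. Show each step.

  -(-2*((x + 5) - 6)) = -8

Step 1. [-(-2*((x + 5) - 6)) = -8] leading − — multiply by −1 ⇒ neg: -2*((x + 5) - 6) = 8.
Step 2. [-2*((x + 5) - 6) = 8] divide by the outer -2. So div: (x + 5) - 6 = -4.
Step 3. [(x + 5) - 6 = -4] peel the -6: add 6 from each side, so sub: x + 5 = 2.
Step 4. [x + 5 = 2] subtract 5: x sits inside (… + 5), so sub: x = -3.

Answer: x ∈ {-3}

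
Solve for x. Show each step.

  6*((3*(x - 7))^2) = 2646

Step 1. [6*((3*(x - 7))^2) = 2646] LHS = 6·(…); ÷6 both sides ⇒ div: (3*(x - 7))^2 = 441.
Step 2. [(3*(x - 7))^2 = 441] √ both sides: 441 ≥ 0 gives two branches ⇒ sqrt: 3*(x - 7) = 21 or -21.
Step 3. [3*(x - 7) = 21 or -21] 3 out front; divide by 3 ⇒ div: x - 7 = 7 or -7.
Step 4. [x - 7 = 7 or -7] the outer -7 inverts by adding 7. So sub: x = 14 or 0.

Answer: x ∈ {0, 14}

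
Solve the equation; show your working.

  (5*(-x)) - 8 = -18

Step 1. [(5*(-x)) - 8 = -18] peel the -8: add 8 from each side. So sub: 5*(-x) = -10.
Step 2. [5*(-x) = -10] LHS = 5·(…); ÷5 both sides, so div: -x = -2.
Step 3. [-x = -2] flip signs both sides ⇒ neg: x = 2.

Answer: x ∈ {2}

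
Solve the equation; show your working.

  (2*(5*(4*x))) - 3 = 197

Step 1. [(2*(5*(4*x))) - 3 = 197] peel the -3: add 3 from each side, so sub: 2*(5*(4*x)) = 200.
Step 2. [2*(5*(4*x)) = 200] LHS = 2·(…); ÷2 both sides, so div: 5*(4*x) = 100.
Step 3. [5*(4*x) = 100] 5·(inner) — divide through by 5 ⇒ div: 4*x = 20.
Step 4. [4*x = 20] 4 out front; divide by 4, so div: x = 5.

Answer: x ∈ {5}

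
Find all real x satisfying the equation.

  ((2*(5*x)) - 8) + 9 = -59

Step 1. [((2*(5*x)) - 8) + 9 = -59] +9 is outermost — subtract 9 both sides, so sub: (2*(5*x)) - 8 = -68.
Step 2. [(2*(5*x)) - 8 = -68] peel the -8: add 8 from each side ⇒ sub: 2*(5*x) = -60.
Step 3. [2*(5*x) = -60] divide by the outer 2. So div: 5*x = -30.
Step 4. [5*x = -30] 5 out front; divide by 5. So div: x = -6.

Answer: x ∈ {-6}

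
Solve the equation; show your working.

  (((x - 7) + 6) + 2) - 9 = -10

Step 1. [(((x - 7) + 6) + 2) - 9 = -10] peel the -9: add 9 from each side ⇒ sub: ((x - 7) + 6) + 2 = -1.
Step 2. [((x - 7) + 6) + 2 = -1] +2 is outermost — subtract 2 both sides ⇒ sub: (x - 7) + 6 = -3.
Step 3. [(x - 7) + 6 = -3] the outer +6 inverts by subtracting 6, so sub: x - 7 = -9.
Step 4. [x - 7 = -9] -7 is outermost — add 7 both sides. So sub: x = -2.

Answer: x ∈ {-2}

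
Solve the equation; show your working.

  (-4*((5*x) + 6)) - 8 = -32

Step 1. [(-4*((5*x) + 6)) - 8 = -32] common factor -4 (LHS and -32) — divide through. So factor: ((5*x) + 6) + 2 = 8.
Step 2. [((5*x) + 6) + 2 = 8] +2 is outermost — subtract 2 both sides. So sub: (5*x) + 6 = 6.
Step 3. [(5*x) + 6 = 6] the outer +6 inverts by subtracting 6 ⇒ sub: 5*x = 0.
Step 4. [5*x = 0] 5·(inner) — divide through by 5. So div: x = 0.

Answer: x ∈ {0}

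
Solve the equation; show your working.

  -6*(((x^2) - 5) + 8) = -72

Step 1. [-6*(((x^2) - 5) + 8) = -72] divide by the outer -6 ⇒ div: ((x^2) - 5) + 8 = 12.
Step 2. [((x^2) - 5) + 8 = 12] peel the +8: subtract 8 from each side. So sub: (x^2) - 5 = 4.
Step 3. [(x^2) - 5 = 4] 5 comes off first (add 5). So sub: x^2 = 9.
Step 4. [x^2 = 9] LHS squared, RHS 9 ≥ 0: apply √ (±) ⇒ sqrt: x = 3 or -3.

Answer: x ∈ {-3, 3}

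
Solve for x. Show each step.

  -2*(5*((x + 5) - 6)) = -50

Step 1. [-2*(5*((x + 5) - 6)) = -50] divide by the outer -2 ⇒ div: 5*((x + 5) - 6) = 25.
Step 2. [5*((x + 5) - 6) = 25] leading coefficient 5: divide by 5, so div: (x + 5) - 6 = 5.
Step 3. [(x + 5) - 6 = 5] add 6: x sits inside (… - 6) ⇒ sub: x + 5 = 11.
Step 4. [x + 5 = 11] subtract 5: x sits inside (… + 5) ⇒ sub: x = 6.

Answer: x ∈ {6}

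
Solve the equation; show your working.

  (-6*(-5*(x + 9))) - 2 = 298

Step 1. [(-6*(-5*(x + 9))) - 2 = 298] -2 is outermost — add 2 both sides. So sub: -6*(-5*(x + 9)) = 300.
Step 2. [-6*(-5*(x + 9)) = 300] leading coefficient -6: divide by -6, so div: -5*(x + 9) = -50.
Step 3. [-5*(x + 9) = -50] leading coefficient -5: divide by -5. So div: x + 9 = 10.
Step 4. [x + 9 = 10] the outer +9 inverts by subtracting 9. So sub: x = 1.

Answer: x ∈ {1}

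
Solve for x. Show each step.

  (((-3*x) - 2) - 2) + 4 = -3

Step 1. [(((-3*x) - 2) - 2) + 4 = -3] peel the +4: subtract 4 from each side. So sub: ((-3*x) - 2) - 2 = -7.
Step 2. [((-3*x) - 2) - 2 = -7] peel the -2: add 2 from each side. So sub: (-3*x) - 2 = -5.
Step 3. [(-3*x) - 2 = -5] add 2: x sits inside (… - 2), so sub: -3*x = -3.
Step 4. [-3*x = -3] LHS = -3·(…); ÷-3 both sides. So div: x = 1.

Answer: x ∈ {1}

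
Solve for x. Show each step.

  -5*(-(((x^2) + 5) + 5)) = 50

Step 1. [-5*(-(((x^2) + 5) + 5)) = 50] -5·(inner) — divide through by -5 ⇒ div: -(((x^2) + 5) + 5) = -10.
Step 2. [-(((x^2) + 5) + 5) = -10] leading − — multiply by −1, so neg: ((x^2) + 5) + 5 = 10.
Step 3. [((x^2) + 5) + 5 = 10] +5 is outermost — subtract 5 both sides, so sub: (x^2) + 5 = 5.
Step 4. [(x^2) + 5 = 5] subtract 5: x sits inside (… + 5), so sub: x^2 = 0.
Step 5. [x^2 = 0] LHS squared, RHS 0 ≥ 0: apply √ (±), so sqrt: x = 0.

Answer: x ∈ {0}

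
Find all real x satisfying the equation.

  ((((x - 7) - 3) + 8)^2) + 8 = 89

Step 1. [((((x - 7) - 3) + 8)^2) + 8 = 89] +8 is outermost — subtract 8 both sides. So sub: (((x - 7) - 3) + 8)^2 = 81.
Step 2. [(((x - 7) - 3) + 8)^2 = 81] √ both sides: 81 ≥ 0 gives two branches, so sqrt: ((x - 7) - 3) + 8 = 9 or -9.
Step 3. [((x - 7) - 3) + 8 = 9 or -9] 8 comes off first (subtract 8), so sub: (x - 7) - 3 = 1 or -17.
Step 4. [(x - 7) - 3 = 1 or -17] -3 is outermost — add 3 both sides, so sub: x - 7 = 4 or -14.
Step 5. [x - 7 = 4 or -14] add 7: x sits inside (… - 7). So sub: x = 11 or -7.

Answer: x ∈ {-7, 11}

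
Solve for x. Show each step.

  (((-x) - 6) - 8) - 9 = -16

Step 1. [(((-x) - 6) - 8) - 9 = -16] 9 comes off first (add 9) ⇒ sub: ((-x) - 6) - 8 = -7.
Step 2. [((-x) - 6) - 8 = -7] -8 is outermost — add 8 both sides ⇒ sub: (-x) - 6 = 1.
Step 3. [(-x) - 6 = 1] the outer -6 inverts by adding 6 ⇒ sub: -x = 7.
Step 4. [-x = 7] leading − — multiply by −1 ⇒ neg: x = -7.

Answer: x ∈ {-7}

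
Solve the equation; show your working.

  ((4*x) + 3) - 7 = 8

Step 1. [((4*x) + 3) - 7 = 8] 7 comes off first (add 7) ⇒ sub: (4*x) + 3 = 15.
Step 2. [(4*x) + 3 = 15] +3 is outermost — subtract 3 both sides, so sub: 4*x = 12.
Step 3. [4*x = 12] 4 out front; divide by 4. So div: x = 3.

Answer: x ∈ {3}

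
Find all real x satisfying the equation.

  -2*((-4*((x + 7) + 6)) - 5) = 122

Step 1. [-2*((-4*((x + 7) + 6)) - 5) = 122] -2 out front; divide by -2. So div: (-4*((x + 7) + 6)) - 5 = -61.
Step 2. [(-4*((x + 7) + 6)) - 5 = -61] -5 is outermost — add 5 both sides ⇒ sub: -4*((x + 7) + 6) = -56.
Step 3. [-4*((x + 7) + 6) = -56] leading coefficient -4: divide by -4. So div: (x + 7) + 6 = 14.
Step 4. [(x + 7) + 6 = 14] +6 is outermost — subtract 6 both sides ⇒ sub: x + 7 = 8.
Step 5. [x + 7 = 8] +7 is outermost — subtract 7 both sides ⇒ sub: x = 1.

Answer: x ∈ {1}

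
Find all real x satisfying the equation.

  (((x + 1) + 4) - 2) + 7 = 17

Step 1. [(((x + 1) + 4) - 2) + 7 = 17] +7 is outermost — subtract 7 both sides, so sub: ((x + 1) + 4) - 2 = 10.
Step 2. [((x + 1) + 4) - 2 = 10] peel the -2: add 2 from each side. So sub: (x + 1) + 4 = 12.
Step 3. [(x + 1) + 4 = 12] peel the +4: subtract 4 from each side ⇒ sub: x + 1 = 8.
Step 4. [x + 1 = 8] 1 comes off first (subtract 1) ⇒ sub: x = 7.

Answer: x ∈ {7}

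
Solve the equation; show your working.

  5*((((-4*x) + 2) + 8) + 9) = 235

Step 1. [5*((((-4*x) + 2) + 8) + 9) = 235] LHS = 5·(…); ÷5 both sides. So div: (((-4*x) + 2) + 8) + 9 = 47.
Step 2. [(((-4*x) + 2) + 8) + 9 = 47] 9 comes off first (subtract 9). So sub: ((-4*x) + 2) + 8 = 38.
Step 3. [((-4*x) + 2) + 8 = 38] subtract 8: x sits inside (… + 8). So sub: (-4*x) + 2 = 30.
Step 4. [(-4*x) + 2 = 30] +2 is outermost — subtract 2 both sides ⇒ sub: -4*x = 28.
Step 5. [-4*x = 28] divide by the outer -4, so div: x = -7.

Answer: x ∈ {-7}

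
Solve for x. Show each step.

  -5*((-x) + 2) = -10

Step 1. [-5*((-x) + 2) = -10] LHS = -5·(…); ÷-5 both sides ⇒ div: (-x) + 2 = 2.
Step 2. [(-x) + 2 = 2] subtract 2: x sits inside (… + 2) ⇒ sub: -x = 0.
Step 3. [-x = 0] leading − — multiply by −1, so neg: x = 0.

Answer: x ∈ {0}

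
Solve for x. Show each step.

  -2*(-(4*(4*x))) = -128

Step 1. [-2*(-(4*(4*x))) = -128] LHS = -2·(…); ÷-2 both sides ⇒ div: -(4*(4*x)) = 64.
Step 2. [-(4*(4*x)) = 64] LHS negated; negate both sides. So neg: 4*(4*x) = -64.
Step 3. [4*(4*x) = -64] divide by the outer 4 ⇒ div: 4*x = -16.
Step 4. [4*x = -16] divide by the outer 4. So div: x = -4.

Answer: x ∈ {-4}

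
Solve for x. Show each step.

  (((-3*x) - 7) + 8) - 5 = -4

Step 1. [(((-3*x) - 7) + 8) - 5 = -4] 5 comes off first (add 5), so sub: ((-3*x) - 7) + 8 = 1.
Step 2. [((-3*x) - 7) + 8 = 1] the outer +8 inverts by subtracting 8, so sub: (-3*x) - 7 = -7.
Step 3. [(-3*x) - 7 = -7] peel the -7: add 7 from each side ⇒ sub: -3*x = 0.
Step 4. [-3*x = 0] divide by the outer -3. So div: x = 0.

Answer: x ∈ {0}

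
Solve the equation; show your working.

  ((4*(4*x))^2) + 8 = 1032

Step 1. [((4*(4*x))^2) + 8 = 1032] 8 comes off first (subtract 8) ⇒ sub: (4*(4*x))^2 = 1024.
Step 2. [(4*(4*x))^2 = 1024] √ both sides: 1024 ≥ 0 gives two branches. So sqrt: 4*(4*x) = 32 or -32.
Step 3. [4*(4*x) = 32 or -32] 4 out front; divide by 4. So div: 4*x = 8 or -8.
Step 4. [4*x = 8 or -8] LHS = 4·(…); ÷4 both sides, so div: x = 2 or -2.

Answer: x ∈ {-2, 2}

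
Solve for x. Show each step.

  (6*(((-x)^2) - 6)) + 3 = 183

Step 1. [(6*(((-x)^2) - 6)) + 3 = 183] the outer +3 inverts by subtracting 3. So sub: 6*(((-x)^2) - 6) = 180.
Step 2. [6*(((-x)^2) - 6) = 180] LHS = 6·(…); ÷6 both sides, so div: ((-x)^2) - 6 = 30.
Step 3. [((-x)^2) - 6 = 30] -6 is outermost — add 6 both sides, so sub: (-x)^2 = 36.
Step 4. [(-x)^2 = 36] LHS squared, RHS 36 ≥ 0: apply √ (±), so sqrt: -x = 6 or -6.
Step 5. [-x = 6 or -6] LHS negated; negate both sides ⇒ neg: x = -6 or 6.

Answer: x ∈ {-6, 6}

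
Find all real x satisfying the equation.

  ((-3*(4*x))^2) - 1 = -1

Step 1. [((-3*(4*x))^2) - 1 = -1] peel the -1: add 1 from each side, so sub: (-3*(4*x))^2 = 0.
Step 2. [(-3*(4*x))^2 = 0] √ both sides: 0 ≥ 0 gives two branches ⇒ sqrt: -3*(4*x) = 0.
Step 3. [-3*(4*x) = 0] -3 out front; divide by -3 ⇒ div: 4*x = 0.
Step 4. [4*x = 0] 4 out front; divide by 4, so div: x = 0.

Answer: x ∈ {0}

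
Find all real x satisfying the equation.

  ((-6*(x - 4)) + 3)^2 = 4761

Step 1. [((-6*(x - 4)) + 3)^2 = 4761] √ both sides: 4761 ≥ 0 gives two branches ⇒ sqrt: (-6*(x - 4)) + 3 = 69 or -69.
Step 2. [(-6*(x - 4)) + 3 = 69 or -69] 3 comes off first (subtract 3), so sub: -6*(x - 4) = 66 or -72.
Step 3. [-6*(x - 4) = 66 or -72] divide by the outer -6. So div: x - 4 = -11 or 12.
Step 4. [x - 4 = -11 or 12] -4 is outermost — add 4 both sides ⇒ sub: x = -7 or 16.

Answer: x ∈ {-7, 16}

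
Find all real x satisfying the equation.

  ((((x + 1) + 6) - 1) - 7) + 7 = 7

Step 1. [((((x + 1) + 6) - 1) - 7) + 7 = 7] +7 is outermost — subtract 7 both sides. So sub: (((x + 1) + 6) - 1) - 7 = 0.
Step 2. [(((x + 1) + 6) - 1) - 7 = 0] add 7: x sits inside (… - 7), so sub: ((x + 1) + 6) - 1 = 7.
Step 3. [((x + 1) + 6) - 1 = 7] -1 is outermost — add 1 both sides ⇒ sub: (x + 1) + 6 = 8.
Step 4. [(x + 1) + 6 = 8] peel the +6: subtract 6 from each side, so sub: x + 1 = 2.
Step 5. [x + 1 = 2] subtract 1: x sits inside (… + 1), so sub: x = 1.

Answer: x ∈ {1}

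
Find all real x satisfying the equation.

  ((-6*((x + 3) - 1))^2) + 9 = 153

Step 1. [((-6*((x + 3) - 1))^2) + 9 = 153] subtract 9: x sits inside (… + 9), so sub: (-6*((x + 3) - 1))^2 = 144.
Step 2. [(-6*((x + 3) - 1))^2 = 144] 144 ≥ 0, LHS is (·)² — take ±√ ⇒ sqrt: -6*((x + 3) - 1) = 12 or -12.
Step 3. [-6*((x + 3) - 1) = 12 or -12] LHS = -6·(…); ÷-6 both sides. So div: (x + 3) - 1 = -2 or 2.
Step 4. [(x + 3) - 1 = -2 or 2] the outer -1 inverts by adding 1, so sub: x + 3 = -1 or 3.
Step 5. [x + 3 = -1 or 3] +3 is outermost — subtract 3 both sides ⇒ sub: x = -4 or 0.

Answer: x ∈ {-4, 0}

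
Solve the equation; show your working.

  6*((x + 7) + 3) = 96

Step 1. [6*((x + 7) + 3) = 96] 6·(inner) — divide through by 6, so div: (x + 7) + 3 = 16.
Step 2. [(x + 7) + 3 = 16] +3 is outermost — subtract 3 both sides ⇒ sub: x + 7 = 13.
Step 3. [x + 7 = 13] 7 comes off first (subtract 7). So sub: x = 6.

Answer: x ∈ {6}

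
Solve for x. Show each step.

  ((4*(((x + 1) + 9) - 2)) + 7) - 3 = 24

Step 1. [((4*(((x + 1) + 9) - 2)) + 7) - 3 = 24] peel the -3: add 3 from each side. So sub: (4*(((x + 1) + 9) - 2)) + 7 = 27.
Step 2. [(4*(((x + 1) + 9) - 2)) + 7 = 27] +7 is outermost — subtract 7 both sides ⇒ sub: 4*(((x + 1) + 9) - 2) = 20.
Step 3. [4*(((x + 1) + 9) - 2) = 20] leading coefficient 4: divide by 4. So div: ((x + 1) + 9) - 2 = 5.
Step 4. [((x + 1) + 9) - 2 = 5] -2 is outermost — add 2 both sides, so sub: (x + 1) + 9 = 7.
Step 5. [(x + 1) + 9 = 7] the outer +9 inverts by subtracting 9 ⇒ sub: x + 1 = -2.
Step 6. [x + 1 = -2] +1 is outermost — subtract 1 both sides ⇒ sub: x = -3.

Answer: x ∈ {-3}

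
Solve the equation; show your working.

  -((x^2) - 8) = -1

Step 1. [-((x^2) - 8) = -1] leading − — multiply by −1 ⇒ neg: (x^2) - 8 = 1.
Step 2. [(x^2) - 8 = 1] the outer -8 inverts by adding 8. So sub: x^2 = 9.
Step 3. [x^2 = 9] LHS squared, RHS 9 ≥ 0: apply √ (±) ⇒ sqrt: x = 3 or -3.

Answer: x ∈ {-3, 3}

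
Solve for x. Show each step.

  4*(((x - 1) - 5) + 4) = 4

Step 1. [4*(((x - 1) - 5) + 4) = 4] leading coefficient 4: divide by 4 ⇒ div: ((x - 1) - 5) + 4 = 1.
Step 2. [((x - 1) - 5) + 4 = 1] subtract 4: x sits inside (… + 4). So sub: (x - 1) - 5 = -3.
Step 3. [(x - 1) - 5 = -3] 5 comes off first (add 5). So sub: x - 1 = 2.
Step 4. [x - 1 = 2] peel the -1: add 1 from each side, so sub: x = 3.

Answer: x ∈ {3}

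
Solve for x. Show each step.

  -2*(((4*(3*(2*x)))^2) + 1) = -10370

Step 1. [-2*(((4*(3*(2*x)))^2) + 1) = -10370] -2 out front; divide by -2 ⇒ div: ((4*(3*(2*x)))^2) + 1 = 5185.
Step 2. [((4*(3*(2*x)))^2) + 1 = 5185] peel the +1: subtract 1 from each side, so sub: (4*(3*(2*x)))^2 = 5184.
Step 3. [(4*(3*(2*x)))^2 = 5184] 5184 ≥ 0, LHS is (·)² — take ±√. So sqrt: 4*(3*(2*x)) = 72 or -72.
Step 4. [4*(3*(2*x)) = 72 or -72] 4·(inner) — divide through by 4, so div: 3*(2*x) = 18 or -18.
Step 5. [3*(2*x) = 18 or -18] 3 out front; divide by 3. So div: 2*x = 6 or -6.
Step 6. [2*x = 6 or -6] leading coefficient 2: divide by 2. So div: x = 3 or -3.

Answer: x ∈ {-3, 3}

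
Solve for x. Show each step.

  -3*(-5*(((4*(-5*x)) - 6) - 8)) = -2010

Step 1. [-3*(-5*(((4*(-5*x)) - 6) - 8)) = -2010] LHS = -3·(…); ÷-3 both sides. So div: -5*(((4*(-5*x)) - 6) - 8) = 670.
Step 2. [-5*(((4*(-5*x)) - 6) - 8) = 670] leading coefficient -5: divide by -5. So div: ((4*(-5*x)) - 6) - 8 = -134.
Step 3. [((4*(-5*x)) - 6) - 8 = -134] the outer -8 inverts by adding 8 ⇒ sub: (4*(-5*x)) - 6 = -126.
Step 4. [(4*(-5*x)) - 6 = -126] add 6: x sits inside (… - 6) ⇒ sub: 4*(-5*x) = -120.
Step 5. [4*(-5*x) = -120] LHS = 4·(…); ÷4 both sides ⇒ div: -5*x = -30.
Step 6. [-5*x = -30] -5 out front; divide by -5. So div: x = 6.

Answer: x ∈ {6}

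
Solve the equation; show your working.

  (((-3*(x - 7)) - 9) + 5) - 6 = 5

Step 1. [(((-3*(x - 7)) - 9) + 5) - 6 = 5] peel the -6: add 6 from each side ⇒ sub: ((-3*(x - 7)) - 9) + 5 = 11.
Step 2. [((-3*(x - 7)) - 9) + 5 = 11] the outer +5 inverts by subtracting 5 ⇒ sub: (-3*(x - 7)) - 9 = 6.
Step 3. [(-3*(x - 7)) - 9 = 6] -3 | LHS and -3 | 6: pull -3 out. So factor: (x - 7) + 3 = -2.
Step 4. [(x - 7) + 3 = -2] +3 is outermost — subtract 3 both sides, so sub: x - 7 = -5.
Step 5. [x - 7 = -5] add 7: x sits inside (… - 7), so sub: x = 2.

Answer: x ∈ {2}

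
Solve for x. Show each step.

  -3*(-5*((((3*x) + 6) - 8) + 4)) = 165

Step 1. [-3*(-5*((((3*x) + 6) - 8) + 4)) = 165] LHS = -3·(…); ÷-3 both sides ⇒ div: -5*((((3*x) + 6) - 8) + 4) = -55.
Step 2. [-5*((((3*x) + 6) - 8) + 4) = -55] -5·(inner) — divide through by -5. So div: (((3*x) + 6) - 8) + 4 = 11.
Step 3. [(((3*x) + 6) - 8) + 4 = 11] +4 is outermost — subtract 4 both sides, so sub: ((3*x) + 6) - 8 = 7.
Step 4. [((3*x) + 6) - 8 = 7] add 8: x sits inside (… - 8), so sub: (3*x) + 6 = 15.
Step 5. [(3*x) + 6 = 15] 3 | LHS and 3 | 15: pull 3 out ⇒ factor: x + 2 = 5.
Step 6. [x + 2 = 5] the outer +2 inverts by subtracting 2, so sub: x = 3.

Answer: x ∈ {3}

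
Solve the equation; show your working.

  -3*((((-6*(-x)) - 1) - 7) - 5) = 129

Step 1. [-3*((((-6*(-x)) - 1) - 7) - 5) = 129] LHS = -3·(…); ÷-3 both sides, so div: (((-6*(-x)) - 1) - 7) - 5 = -43.
Step 2. [(((-6*(-x)) - 1) - 7) - 5 = -43] the outer -5 inverts by adding 5 ⇒ sub: ((-6*(-x)) - 1) - 7 = -38.
Step 3. [((-6*(-x)) - 1) - 7 = -38] peel the -7: add 7 from each side, so sub: (-6*(-x)) - 1 = -31.
Step 4. [(-6*(-x)) - 1 = -31] add 1: x sits inside (… - 1). So sub: -6*(-x) = -30.
Step 5. [-6*(-x) = -30] -6 out front; divide by -6. So div: -x = 5.
Step 6. [-x = 5] LHS negated; negate both sides. So neg: x = -5.

Answer: x ∈ {-5}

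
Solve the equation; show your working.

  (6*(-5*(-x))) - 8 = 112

Step 1. [(6*(-5*(-x))) - 8 = 112] the outer -8 inverts by adding 8 ⇒ sub: 6*(-5*(-x)) = 120.
Step 2. [6*(-5*(-x)) = 120] leading coefficient 6: divide by 6 ⇒ div: -5*(-x) = 20.
Step 3. [-5*(-x) = 20] -5·(inner) — divide through by -5 ⇒ div: -x = -4.
Step 4. [-x = -4] flip signs both sides ⇒ neg: x = 4.

Answer: x ∈ {4}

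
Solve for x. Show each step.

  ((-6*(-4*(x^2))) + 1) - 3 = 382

Step 1. [((-6*(-4*(x^2))) + 1) - 3 = 382] add 3: x sits inside (… - 3) ⇒ sub: (-6*(-4*(x^2))) + 1 = 385.
Step 2. [(-6*(-4*(x^2))) + 1 = 385] subtract 1: x sits inside (… + 1) ⇒ sub: -6*(-4*(x^2)) = 384.
Step 3. [-6*(-4*(x^2)) = 384] -6·(inner) — divide through by -6. So div: -4*(x^2) = -64.
Step 4. [-4*(x^2) = -64] leading coefficient -4: divide by -4, so div: x^2 = 16.
Step 5. [x^2 = 16] √ both sides: 16 ≥ 0 gives two branches, so sqrt: x = 4 or -4.

Answer: x ∈ {-4, 4}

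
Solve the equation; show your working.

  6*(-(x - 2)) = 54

Step 1. [6*(-(x - 2)) = 54] leading coefficient 6: divide by 6. So div: -(x - 2) = 9.
Step 2. [-(x - 2) = 9] leading − — multiply by −1. So neg: x - 2 = -9.
Step 3. [x - 2 = -9] 2 comes off first (add 2). So sub: x = -7.

Answer: x ∈ {-7}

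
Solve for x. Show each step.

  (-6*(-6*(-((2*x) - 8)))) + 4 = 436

Step 1. [(-6*(-6*(-((2*x) - 8)))) + 4 = 436] peel the +4: subtract 4 from each side. So sub: -6*(-6*(-((2*x) - 8))) = 432.
Step 2. [-6*(-6*(-((2*x) - 8))) = 432] leading coefficient -6: divide by -6, so div: -6*(-((2*x) - 8)) = -72.
Step 3. [-6*(-((2*x) - 8)) = -72] -6·(inner) — divide through by -6, so div: -((2*x) - 8) = 12.
Step 4. [-((2*x) - 8) = 12] leading − — multiply by −1, so neg: (2*x) - 8 = -12.
Step 5. [(2*x) - 8 = -12] 2 | LHS and 2 | -12: pull 2 out, so factor: x - 4 = -6.
Step 6. [x - 4 = -6] -4 is outermost — add 4 both sides ⇒ sub: x = -2.

Answer: x ∈ {-2}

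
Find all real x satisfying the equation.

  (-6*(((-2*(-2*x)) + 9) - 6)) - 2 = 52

Step 1. [(-6*(((-2*(-2*x)) + 9) - 6)) - 2 = 52] peel the -2: add 2 from each side ⇒ sub: -6*(((-2*(-2*x)) + 9) - 6) = 54.
Step 2. [-6*(((-2*(-2*x)) + 9) - 6) = 54] -6 out front; divide by -6, so div: ((-2*(-2*x)) + 9) - 6 = -9.
Step 3. [((-2*(-2*x)) + 9) - 6 = -9] -6 is outermost — add 6 both sides, so sub: (-2*(-2*x)) + 9 = -3.
Step 4. [(-2*(-2*x)) + 9 = -3] the outer +9 inverts by subtracting 9. So sub: -2*(-2*x) = -12.
Step 5. [-2*(-2*x) = -12] -2 out front; divide by -2 ⇒ div: -2*x = 6.
Step 6. [-2*x = 6] -2·(inner) — divide through by -2 ⇒ div: x = -3.

Answer: x ∈ {-3}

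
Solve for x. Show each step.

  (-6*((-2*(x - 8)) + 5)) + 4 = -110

Step 1. [(-6*((-2*(x - 8)) + 5)) + 4 = -110] 4 comes off first (subtract 4), so sub: -6*((-2*(x - 8)) + 5) = -114.
Step 2. [-6*((-2*(x - 8)) + 5) = -114] LHS = -6·(…); ÷-6 both sides ⇒ div: (-2*(x - 8)) + 5 = 19.
Step 3. [(-2*(x - 8)) + 5 = 19] +5 is outermost — subtract 5 both sides, so sub: -2*(x - 8) = 14.
Step 4. [-2*(x - 8) = 14] divide by the outer -2 ⇒ div: x - 8 = -7.
Step 5. [x - 8 = -7] peel the -8: add 8 from each side. So sub: x = 1.

Answer: x ∈ {1}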